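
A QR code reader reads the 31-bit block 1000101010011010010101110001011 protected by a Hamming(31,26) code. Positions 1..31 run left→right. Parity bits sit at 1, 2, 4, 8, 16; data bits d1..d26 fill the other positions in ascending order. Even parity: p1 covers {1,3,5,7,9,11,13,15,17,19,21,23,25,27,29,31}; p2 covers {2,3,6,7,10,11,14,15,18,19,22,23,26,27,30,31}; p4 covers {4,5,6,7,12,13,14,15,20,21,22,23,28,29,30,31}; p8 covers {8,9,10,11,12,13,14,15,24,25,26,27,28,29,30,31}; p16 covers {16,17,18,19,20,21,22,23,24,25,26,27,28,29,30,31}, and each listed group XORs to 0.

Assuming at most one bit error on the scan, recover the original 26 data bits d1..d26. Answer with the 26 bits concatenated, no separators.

01111001101010101110001011

s1 (pos 1,3,5,7,9,11,13,15,17,19,21,23,25,27,29,31): 1⊕0⊕1⊕1⊕1⊕0⊕1⊕1⊕0⊕0⊕0⊕1⊕0⊕0⊕0⊕1 = 0
s2 (pos 2,3,6,7,10,11,14,15,18,19,22,23,26,27,30,31): 0⊕0⊕0⊕1⊕0⊕0⊕0⊕1⊕1⊕0⊕1⊕1⊕0⊕0⊕1⊕1 = 1
s4 (pos 4,5,6,7,12,13,14,15,20,21,22,23,28,29,30,31): 0⊕1⊕0⊕1⊕1⊕1⊕0⊕1⊕1⊕0⊕1⊕1⊕1⊕0⊕1⊕1 = 1
s8 (pos 8,9,10,11,12,13,14,15,24,25,26,27,28,29,30,31): 0⊕1⊕0⊕0⊕1⊕1⊕0⊕1⊕1⊕0⊕0⊕0⊕1⊕0⊕1⊕1 = 0
s16 (pos 16,17,18,19,20,21,22,23,24,25,26,27,28,29,30,31): 0⊕0⊕1⊕0⊕1⊕0⊕1⊕1⊕1⊕0⊕0⊕0⊕1⊕0⊕1⊕1 = 0
Syndrome s16…s1 = 00110 → error at position 6.
Flip position 6: 1000101010011010010101110001011 → 1000111010011010010101110001011
Read data bits from positions 3,5,6,7,9,10,11,12,13,14,15,17,18,19,20,21,22,23,24,25,26,27,28,29,30,31: 01111001101010101110001011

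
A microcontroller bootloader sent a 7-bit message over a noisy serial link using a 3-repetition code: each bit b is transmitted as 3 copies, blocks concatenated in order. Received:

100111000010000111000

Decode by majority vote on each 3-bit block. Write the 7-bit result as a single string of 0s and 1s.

0100010

Block 1 (100): 1 one → 0
Block 2 (111): 3 ones → 1
Block 3 (000): 0 ones → 0
Block 4 (010): 1 one → 0
Block 5 (000): 0 ones → 0
Block 6 (111): 3 ones → 1
Block 7 (000): 0 ones → 0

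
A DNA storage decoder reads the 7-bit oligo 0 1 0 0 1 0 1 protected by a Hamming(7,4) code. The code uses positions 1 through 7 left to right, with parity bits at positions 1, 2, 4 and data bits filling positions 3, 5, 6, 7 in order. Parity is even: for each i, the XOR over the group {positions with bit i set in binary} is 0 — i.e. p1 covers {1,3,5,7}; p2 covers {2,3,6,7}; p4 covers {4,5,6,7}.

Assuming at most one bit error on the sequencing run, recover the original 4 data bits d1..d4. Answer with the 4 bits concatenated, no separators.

0101

s1 (pos 1,3,5,7): 0⊕0⊕1⊕1 = 0
s2 (pos 2,3,6,7): 1⊕0⊕0⊕1 = 0
s4 (pos 4,5,6,7): 0⊕1⊕0⊕1 = 0
Syndrome s4…s1 = 000 → no error.
Read data bits from positions 3,5,6,7: 0101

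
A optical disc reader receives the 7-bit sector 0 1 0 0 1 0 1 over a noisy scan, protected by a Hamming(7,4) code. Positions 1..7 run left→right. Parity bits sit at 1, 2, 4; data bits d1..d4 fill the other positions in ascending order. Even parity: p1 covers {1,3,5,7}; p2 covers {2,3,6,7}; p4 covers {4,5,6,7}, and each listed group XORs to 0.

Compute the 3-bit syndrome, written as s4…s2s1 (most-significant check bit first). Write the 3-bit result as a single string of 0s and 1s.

000

s1 (pos 1,3,5,7): 0⊕0⊕1⊕1 = 0
s2 (pos 2,3,6,7): 1⊕0⊕0⊕1 = 0
s4 (pos 4,5,6,7): 0⊕1⊕0⊕1 = 0
Syndrome s4…s1 = 000 → no error.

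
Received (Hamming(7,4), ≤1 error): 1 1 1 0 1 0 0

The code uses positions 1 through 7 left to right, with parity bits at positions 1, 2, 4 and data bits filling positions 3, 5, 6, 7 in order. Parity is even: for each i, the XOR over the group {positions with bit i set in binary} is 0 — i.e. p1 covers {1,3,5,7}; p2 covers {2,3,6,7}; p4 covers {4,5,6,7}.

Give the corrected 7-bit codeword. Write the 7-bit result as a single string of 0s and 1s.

s1 (pos 1,3,5,7): 1⊕1⊕1⊕0 = 1
s2 (pos 2,3,6,7): 1⊕1⊕0⊕0 = 0
s4 (pos 4,5,6,7): 0⊕1⊕0⊕0 = 1
Syndrome s4…s1 = 101 → error at position 5.
Flip position 5: 1110100 → 1110000

1110000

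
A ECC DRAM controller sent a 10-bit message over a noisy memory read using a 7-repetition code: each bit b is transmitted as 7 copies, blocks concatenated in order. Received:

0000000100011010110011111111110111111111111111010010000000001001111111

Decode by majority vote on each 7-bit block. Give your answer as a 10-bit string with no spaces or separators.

0011111001

Block 1 (0000000): 0 ones → 0
Block 2 (1000110): 3 ones → 0
Block 3 (1011001): 4 ones → 1
Block 4 (1111111): 7 ones → 1
Block 5 (1101111): 6 ones → 1
Block 6 (1111111): 7 ones → 1
Block 7 (1111010): 5 ones → 1
Block 8 (0100000): 1 one → 0
Block 9 (0000100): 1 one → 0
Block 10 (1111111): 7 ones → 1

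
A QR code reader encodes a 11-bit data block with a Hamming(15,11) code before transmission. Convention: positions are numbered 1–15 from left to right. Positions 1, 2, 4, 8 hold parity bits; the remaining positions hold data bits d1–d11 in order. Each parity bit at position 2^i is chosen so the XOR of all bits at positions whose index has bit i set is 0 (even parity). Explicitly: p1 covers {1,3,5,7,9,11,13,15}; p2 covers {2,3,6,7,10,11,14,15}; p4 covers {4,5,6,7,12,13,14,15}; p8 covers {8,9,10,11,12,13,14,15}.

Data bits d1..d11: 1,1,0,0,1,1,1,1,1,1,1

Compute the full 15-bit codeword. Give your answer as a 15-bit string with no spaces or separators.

011110011111111

Place data at non-parity positions: p1 p2 1 p4 1 0 0 p8 1 1 1 1 1 1 1
p1 (pos 1,3,5,7,9,11,13,15): XOR of data positions = 1⊕1⊕0⊕1⊕1⊕1⊕1 = 0
p2 (pos 2,3,6,7,10,11,14,15): XOR of data positions = 1⊕0⊕0⊕1⊕1⊕1⊕1 = 1
p4 (pos 4,5,6,7,12,13,14,15): XOR of data positions = 1⊕0⊕0⊕1⊕1⊕1⊕1 = 1
p8 (pos 8,9,10,11,12,13,14,15): XOR of data positions = 1⊕1⊕1⊕1⊕1⊕1⊕1 = 1
Codeword: 011110011111111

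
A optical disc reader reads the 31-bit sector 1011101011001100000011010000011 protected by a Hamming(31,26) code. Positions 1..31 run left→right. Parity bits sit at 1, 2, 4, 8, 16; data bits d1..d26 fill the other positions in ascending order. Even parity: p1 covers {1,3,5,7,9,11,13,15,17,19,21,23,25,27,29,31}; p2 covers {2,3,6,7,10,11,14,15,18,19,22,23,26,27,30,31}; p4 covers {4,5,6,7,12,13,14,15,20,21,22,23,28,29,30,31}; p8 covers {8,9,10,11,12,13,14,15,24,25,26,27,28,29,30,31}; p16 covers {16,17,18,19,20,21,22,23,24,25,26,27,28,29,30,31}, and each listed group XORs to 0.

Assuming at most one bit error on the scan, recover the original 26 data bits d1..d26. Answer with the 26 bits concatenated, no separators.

11011100110000011010000001

s1 (pos 1,3,5,7,9,11,13,15,17,19,21,23,25,27,29,31): 1⊕1⊕1⊕1⊕1⊕0⊕1⊕0⊕0⊕0⊕1⊕0⊕0⊕0⊕0⊕1 = 0
s2 (pos 2,3,6,7,10,11,14,15,18,19,22,23,26,27,30,31): 0⊕1⊕0⊕1⊕1⊕0⊕1⊕0⊕0⊕0⊕1⊕0⊕0⊕0⊕1⊕1 = 1
s4 (pos 4,5,6,7,12,13,14,15,20,21,22,23,28,29,30,31): 1⊕1⊕0⊕1⊕0⊕1⊕1⊕0⊕0⊕1⊕1⊕0⊕0⊕0⊕1⊕1 = 1
s8 (pos 8,9,10,11,12,13,14,15,24,25,26,27,28,29,30,31): 0⊕1⊕1⊕0⊕0⊕1⊕1⊕0⊕1⊕0⊕0⊕0⊕0⊕0⊕1⊕1 = 1
s16 (pos 16,17,18,19,20,21,22,23,24,25,26,27,28,29,30,31): 0⊕0⊕0⊕0⊕0⊕1⊕1⊕0⊕1⊕0⊕0⊕0⊕0⊕0⊕1⊕1 = 1
Syndrome s16…s1 = 11110 → error at position 30.
Flip position 30: 1011101011001100000011010000011 → 1011101011001100000011010000001
Read data bits from positions 3,5,6,7,9,10,11,12,13,14,15,17,18,19,20,21,22,23,24,25,26,27,28,29,30,31: 11011100110000011010000001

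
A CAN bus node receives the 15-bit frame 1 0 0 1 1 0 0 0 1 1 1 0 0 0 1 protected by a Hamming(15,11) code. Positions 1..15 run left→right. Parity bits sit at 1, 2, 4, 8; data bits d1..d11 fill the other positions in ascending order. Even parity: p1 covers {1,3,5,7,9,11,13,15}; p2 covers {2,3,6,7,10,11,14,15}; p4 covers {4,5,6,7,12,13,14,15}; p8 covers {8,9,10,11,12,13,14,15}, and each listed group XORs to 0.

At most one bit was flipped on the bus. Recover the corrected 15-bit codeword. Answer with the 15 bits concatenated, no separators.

100110101110001

s1 (pos 1,3,5,7,9,11,13,15): 1⊕0⊕1⊕0⊕1⊕1⊕0⊕1 = 1
s2 (pos 2,3,6,7,10,11,14,15): 0⊕0⊕0⊕0⊕1⊕1⊕0⊕1 = 1
s4 (pos 4,5,6,7,12,13,14,15): 1⊕1⊕0⊕0⊕0⊕0⊕0⊕1 = 1
s8 (pos 8,9,10,11,12,13,14,15): 0⊕1⊕1⊕1⊕0⊕0⊕0⊕1 = 0
Syndrome s8…s1 = 0111 → error at position 7.
Flip position 7: 100110001110001 → 100110101110001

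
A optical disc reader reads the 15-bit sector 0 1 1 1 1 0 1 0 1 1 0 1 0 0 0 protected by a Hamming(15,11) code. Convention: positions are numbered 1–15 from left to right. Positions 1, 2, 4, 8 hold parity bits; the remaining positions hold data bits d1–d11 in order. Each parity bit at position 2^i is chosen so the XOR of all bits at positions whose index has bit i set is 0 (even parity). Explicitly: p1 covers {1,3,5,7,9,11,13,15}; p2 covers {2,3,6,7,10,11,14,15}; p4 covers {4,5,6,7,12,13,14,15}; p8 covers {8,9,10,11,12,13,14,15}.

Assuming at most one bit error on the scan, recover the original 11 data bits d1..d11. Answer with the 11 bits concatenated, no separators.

s1 (pos 1,3,5,7,9,11,13,15): 0⊕1⊕1⊕1⊕1⊕0⊕0⊕0 = 0
s2 (pos 2,3,6,7,10,11,14,15): 1⊕1⊕0⊕1⊕1⊕0⊕0⊕0 = 0
s4 (pos 4,5,6,7,12,13,14,15): 1⊕1⊕0⊕1⊕1⊕0⊕0⊕0 = 0
s8 (pos 8,9,10,11,12,13,14,15): 0⊕1⊕1⊕0⊕1⊕0⊕0⊕0 = 1
Syndrome s8…s1 = 1000 → error at position 8.
Flip position 8: 011110101101000 → 011110111101000
Read data bits from positions 3,5,6,7,9,10,11,12,13,14,15: 11011101000

11011101000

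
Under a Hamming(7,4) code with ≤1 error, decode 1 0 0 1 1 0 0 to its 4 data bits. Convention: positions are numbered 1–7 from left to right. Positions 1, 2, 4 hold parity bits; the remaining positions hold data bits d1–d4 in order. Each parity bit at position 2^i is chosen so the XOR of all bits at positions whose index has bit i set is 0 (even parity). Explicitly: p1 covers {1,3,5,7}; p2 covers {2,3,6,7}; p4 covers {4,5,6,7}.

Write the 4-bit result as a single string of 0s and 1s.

s1 (pos 1,3,5,7): 1⊕0⊕1⊕0 = 0
s2 (pos 2,3,6,7): 0⊕0⊕0⊕0 = 0
s4 (pos 4,5,6,7): 1⊕1⊕0⊕0 = 0
Syndrome s4…s1 = 000 → no error.
Read data bits from positions 3,5,6,7: 0100

0100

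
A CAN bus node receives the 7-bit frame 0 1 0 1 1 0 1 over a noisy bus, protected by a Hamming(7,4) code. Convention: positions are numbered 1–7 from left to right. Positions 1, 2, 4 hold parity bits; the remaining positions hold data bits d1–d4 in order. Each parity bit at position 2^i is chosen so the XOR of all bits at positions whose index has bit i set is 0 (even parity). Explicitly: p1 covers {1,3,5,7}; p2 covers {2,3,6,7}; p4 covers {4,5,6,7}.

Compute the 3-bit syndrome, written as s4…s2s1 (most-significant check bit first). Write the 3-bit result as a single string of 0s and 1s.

s1 (pos 1,3,5,7): 0⊕0⊕1⊕1 = 0
s2 (pos 2,3,6,7): 1⊕0⊕0⊕1 = 0
s4 (pos 4,5,6,7): 1⊕1⊕0⊕1 = 1
Syndrome s4…s1 = 100 → error at position 4.

100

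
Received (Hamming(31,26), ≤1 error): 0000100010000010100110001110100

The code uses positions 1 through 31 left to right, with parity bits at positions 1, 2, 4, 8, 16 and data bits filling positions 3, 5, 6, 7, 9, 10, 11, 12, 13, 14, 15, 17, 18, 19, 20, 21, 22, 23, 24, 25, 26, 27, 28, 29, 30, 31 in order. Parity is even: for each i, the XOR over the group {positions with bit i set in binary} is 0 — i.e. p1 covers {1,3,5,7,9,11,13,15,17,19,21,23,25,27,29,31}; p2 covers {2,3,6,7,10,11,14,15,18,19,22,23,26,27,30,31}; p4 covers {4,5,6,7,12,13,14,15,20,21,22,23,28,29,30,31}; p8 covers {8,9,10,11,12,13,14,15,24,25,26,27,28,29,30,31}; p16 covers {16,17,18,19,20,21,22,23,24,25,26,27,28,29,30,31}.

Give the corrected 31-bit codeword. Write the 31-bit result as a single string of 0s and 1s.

0000100010000010100111001110100

s1 (pos 1,3,5,7,9,11,13,15,17,19,21,23,25,27,29,31): 0⊕0⊕1⊕0⊕1⊕0⊕0⊕1⊕1⊕0⊕1⊕0⊕1⊕1⊕1⊕0 = 0
s2 (pos 2,3,6,7,10,11,14,15,18,19,22,23,26,27,30,31): 0⊕0⊕0⊕0⊕0⊕0⊕0⊕1⊕0⊕0⊕0⊕0⊕1⊕1⊕0⊕0 = 1
s4 (pos 4,5,6,7,12,13,14,15,20,21,22,23,28,29,30,31): 0⊕1⊕0⊕0⊕0⊕0⊕0⊕1⊕1⊕1⊕0⊕0⊕0⊕1⊕0⊕0 = 1
s8 (pos 8,9,10,11,12,13,14,15,24,25,26,27,28,29,30,31): 0⊕1⊕0⊕0⊕0⊕0⊕0⊕1⊕0⊕1⊕1⊕1⊕0⊕1⊕0⊕0 = 0
s16 (pos 16,17,18,19,20,21,22,23,24,25,26,27,28,29,30,31): 0⊕1⊕0⊕0⊕1⊕1⊕0⊕0⊕0⊕1⊕1⊕1⊕0⊕1⊕0⊕0 = 1
Syndrome s16…s1 = 10110 → error at position 22.
Flip position 22: 0000100010000010100110001110100 → 0000100010000010100111001110100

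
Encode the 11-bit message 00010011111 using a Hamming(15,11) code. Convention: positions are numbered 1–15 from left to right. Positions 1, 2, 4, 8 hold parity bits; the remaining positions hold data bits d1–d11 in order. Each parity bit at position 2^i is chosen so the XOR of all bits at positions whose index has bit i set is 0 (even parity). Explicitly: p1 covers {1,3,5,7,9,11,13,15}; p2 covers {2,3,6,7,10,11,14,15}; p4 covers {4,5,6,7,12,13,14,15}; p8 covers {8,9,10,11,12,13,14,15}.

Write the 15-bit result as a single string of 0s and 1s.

Place data at non-parity positions: p1 p2 0 p4 0 0 1 p8 0 0 1 1 1 1 1
p1 (pos 1,3,5,7,9,11,13,15): XOR of data positions = 0⊕0⊕1⊕0⊕1⊕1⊕1 = 0
p2 (pos 2,3,6,7,10,11,14,15): XOR of data positions = 0⊕0⊕1⊕0⊕1⊕1⊕1 = 0
p4 (pos 4,5,6,7,12,13,14,15): XOR of data positions = 0⊕0⊕1⊕1⊕1⊕1⊕1 = 1
p8 (pos 8,9,10,11,12,13,14,15): XOR of data positions = 0⊕0⊕1⊕1⊕1⊕1⊕1 = 1
Codeword: 000100110011111

000100110011111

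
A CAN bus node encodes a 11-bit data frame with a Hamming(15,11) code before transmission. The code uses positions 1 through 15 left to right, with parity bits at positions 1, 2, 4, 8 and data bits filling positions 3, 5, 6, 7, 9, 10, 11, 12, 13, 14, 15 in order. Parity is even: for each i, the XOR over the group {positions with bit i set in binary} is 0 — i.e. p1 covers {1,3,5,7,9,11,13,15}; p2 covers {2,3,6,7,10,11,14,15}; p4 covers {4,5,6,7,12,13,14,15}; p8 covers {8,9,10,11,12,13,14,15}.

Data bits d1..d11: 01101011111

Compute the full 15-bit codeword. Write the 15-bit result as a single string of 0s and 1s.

100011001011111

Place data at non-parity positions: p1 p2 0 p4 1 1 0 p8 1 0 1 1 1 1 1
p1 (pos 1,3,5,7,9,11,13,15): XOR of data positions = 0⊕1⊕0⊕1⊕1⊕1⊕1 = 1
p2 (pos 2,3,6,7,10,11,14,15): XOR of data positions = 0⊕1⊕0⊕0⊕1⊕1⊕1 = 0
p4 (pos 4,5,6,7,12,13,14,15): XOR of data positions = 1⊕1⊕0⊕1⊕1⊕1⊕1 = 0
p8 (pos 8,9,10,11,12,13,14,15): XOR of data positions = 1⊕0⊕1⊕1⊕1⊕1⊕1 = 0
Codeword: 100011001011111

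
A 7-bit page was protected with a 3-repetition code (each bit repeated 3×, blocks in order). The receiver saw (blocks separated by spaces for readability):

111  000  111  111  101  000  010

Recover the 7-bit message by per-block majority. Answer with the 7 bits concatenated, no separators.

1011100

Block 1 (111): 3 ones → 1
Block 2 (000): 0 ones → 0
Block 3 (111): 3 ones → 1
Block 4 (111): 3 ones → 1
Block 5 (101): 2 ones → 1
Block 6 (000): 0 ones → 0
Block 7 (010): 1 one → 0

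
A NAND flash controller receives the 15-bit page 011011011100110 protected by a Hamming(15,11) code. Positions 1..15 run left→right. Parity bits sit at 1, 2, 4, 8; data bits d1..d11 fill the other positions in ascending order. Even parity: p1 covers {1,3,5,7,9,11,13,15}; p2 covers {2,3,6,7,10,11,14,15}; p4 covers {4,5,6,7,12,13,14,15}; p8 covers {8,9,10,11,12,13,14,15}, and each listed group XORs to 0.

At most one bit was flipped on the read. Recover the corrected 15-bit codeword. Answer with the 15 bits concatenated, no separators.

s1 (pos 1,3,5,7,9,11,13,15): 0⊕1⊕1⊕0⊕1⊕0⊕1⊕0 = 0
s2 (pos 2,3,6,7,10,11,14,15): 1⊕1⊕1⊕0⊕1⊕0⊕1⊕0 = 1
s4 (pos 4,5,6,7,12,13,14,15): 0⊕1⊕1⊕0⊕0⊕1⊕1⊕0 = 0
s8 (pos 8,9,10,11,12,13,14,15): 1⊕1⊕1⊕0⊕0⊕1⊕1⊕0 = 1
Syndrome s8…s1 = 1010 → error at position 10.
Flip position 10: 011011011100110 → 011011011000110

011011011000110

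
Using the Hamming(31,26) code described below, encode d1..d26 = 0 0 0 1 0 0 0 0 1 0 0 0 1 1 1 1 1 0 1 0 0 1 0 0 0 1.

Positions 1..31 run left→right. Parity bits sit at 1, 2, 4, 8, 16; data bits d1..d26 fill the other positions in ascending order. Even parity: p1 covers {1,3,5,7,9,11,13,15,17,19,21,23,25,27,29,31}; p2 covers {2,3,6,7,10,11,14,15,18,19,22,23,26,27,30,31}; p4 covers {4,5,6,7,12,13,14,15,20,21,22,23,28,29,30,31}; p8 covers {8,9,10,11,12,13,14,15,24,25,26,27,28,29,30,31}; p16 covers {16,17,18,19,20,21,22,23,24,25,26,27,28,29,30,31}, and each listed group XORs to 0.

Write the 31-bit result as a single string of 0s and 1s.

Place data at non-parity positions: p1 p2 0 p4 0 0 1 p8 0 0 0 0 1 0 0 p16 0 1 1 1 1 1 0 1 0 0 1 0 0 0 1
p1 (pos 1,3,5,7,9,11,13,15,17,19,21,23,25,27,29,31): XOR of data positions = 0⊕0⊕1⊕0⊕0⊕1⊕0⊕0⊕1⊕1⊕0⊕0⊕1⊕0⊕1 = 0
p2 (pos 2,3,6,7,10,11,14,15,18,19,22,23,26,27,30,31): XOR of data positions = 0⊕0⊕1⊕0⊕0⊕0⊕0⊕1⊕1⊕1⊕0⊕0⊕1⊕0⊕1 = 0
p4 (pos 4,5,6,7,12,13,14,15,20,21,22,23,28,29,30,31): XOR of data positions = 0⊕0⊕1⊕0⊕1⊕0⊕0⊕1⊕1⊕1⊕0⊕0⊕0⊕0⊕1 = 0
p8 (pos 8,9,10,11,12,13,14,15,24,25,26,27,28,29,30,31): XOR of data positions = 0⊕0⊕0⊕0⊕1⊕0⊕0⊕1⊕0⊕0⊕1⊕0⊕0⊕0⊕1 = 0
p16 (pos 16,17,18,19,20,21,22,23,24,25,26,27,28,29,30,31): XOR of data positions = 0⊕1⊕1⊕1⊕1⊕1⊕0⊕1⊕0⊕0⊕1⊕0⊕0⊕0⊕1 = 0
Codeword: 0000001000001000011111010010001

0000001000001000011111010010001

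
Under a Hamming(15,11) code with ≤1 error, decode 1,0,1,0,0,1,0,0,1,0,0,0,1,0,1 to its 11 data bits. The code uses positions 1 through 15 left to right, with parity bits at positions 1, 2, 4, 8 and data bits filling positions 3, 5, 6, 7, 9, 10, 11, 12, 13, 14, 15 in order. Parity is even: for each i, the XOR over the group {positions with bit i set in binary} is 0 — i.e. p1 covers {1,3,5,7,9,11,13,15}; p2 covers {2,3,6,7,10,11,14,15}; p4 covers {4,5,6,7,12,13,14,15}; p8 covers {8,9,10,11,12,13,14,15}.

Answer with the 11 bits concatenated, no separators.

s1 (pos 1,3,5,7,9,11,13,15): 1⊕1⊕0⊕0⊕1⊕0⊕1⊕1 = 1
s2 (pos 2,3,6,7,10,11,14,15): 0⊕1⊕1⊕0⊕0⊕0⊕0⊕1 = 1
s4 (pos 4,5,6,7,12,13,14,15): 0⊕0⊕1⊕0⊕0⊕1⊕0⊕1 = 1
s8 (pos 8,9,10,11,12,13,14,15): 0⊕1⊕0⊕0⊕0⊕1⊕0⊕1 = 1
Syndrome s8…s1 = 1111 → error at position 15.
Flip position 15: 101001001000101 → 101001001000100
Read data bits from positions 3,5,6,7,9,10,11,12,13,14,15: 10101000100

10101000100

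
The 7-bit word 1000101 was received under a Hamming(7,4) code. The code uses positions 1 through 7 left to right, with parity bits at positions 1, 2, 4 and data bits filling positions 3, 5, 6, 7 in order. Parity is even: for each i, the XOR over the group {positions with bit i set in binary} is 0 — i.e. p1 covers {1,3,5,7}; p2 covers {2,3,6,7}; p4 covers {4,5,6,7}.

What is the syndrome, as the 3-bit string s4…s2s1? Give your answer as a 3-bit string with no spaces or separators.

011

s1 (pos 1,3,5,7): 1⊕0⊕1⊕1 = 1
s2 (pos 2,3,6,7): 0⊕0⊕0⊕1 = 1
s4 (pos 4,5,6,7): 0⊕1⊕0⊕1 = 0
Syndrome s4…s1 = 011 → error at position 3.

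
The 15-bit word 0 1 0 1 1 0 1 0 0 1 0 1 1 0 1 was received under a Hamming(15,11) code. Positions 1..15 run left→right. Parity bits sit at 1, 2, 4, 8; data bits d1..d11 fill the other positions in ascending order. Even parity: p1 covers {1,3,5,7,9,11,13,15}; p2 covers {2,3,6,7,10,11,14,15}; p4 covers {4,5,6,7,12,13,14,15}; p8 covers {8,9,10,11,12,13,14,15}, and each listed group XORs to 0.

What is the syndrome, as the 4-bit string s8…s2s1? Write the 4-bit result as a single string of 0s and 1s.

0000

s1 (pos 1,3,5,7,9,11,13,15): 0⊕0⊕1⊕1⊕0⊕0⊕1⊕1 = 0
s2 (pos 2,3,6,7,10,11,14,15): 1⊕0⊕0⊕1⊕1⊕0⊕0⊕1 = 0
s4 (pos 4,5,6,7,12,13,14,15): 1⊕1⊕0⊕1⊕1⊕1⊕0⊕1 = 0
s8 (pos 8,9,10,11,12,13,14,15): 0⊕0⊕1⊕0⊕1⊕1⊕0⊕1 = 0
Syndrome s8…s1 = 0000 → no error.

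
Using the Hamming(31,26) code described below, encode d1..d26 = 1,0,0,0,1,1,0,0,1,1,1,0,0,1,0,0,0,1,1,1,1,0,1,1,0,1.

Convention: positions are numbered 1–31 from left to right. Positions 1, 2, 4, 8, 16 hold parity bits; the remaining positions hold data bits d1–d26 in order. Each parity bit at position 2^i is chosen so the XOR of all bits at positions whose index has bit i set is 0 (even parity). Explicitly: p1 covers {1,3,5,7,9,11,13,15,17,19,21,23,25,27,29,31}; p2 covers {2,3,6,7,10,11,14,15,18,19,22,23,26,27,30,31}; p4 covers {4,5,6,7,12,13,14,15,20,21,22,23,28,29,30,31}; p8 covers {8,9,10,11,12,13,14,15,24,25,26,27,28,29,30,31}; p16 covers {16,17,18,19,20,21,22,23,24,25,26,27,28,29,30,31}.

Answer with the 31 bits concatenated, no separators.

Place data at non-parity positions: p1 p2 1 p4 0 0 0 p8 1 1 0 0 1 1 1 p16 0 0 1 0 0 0 1 1 1 1 0 1 1 0 1
p1 (pos 1,3,5,7,9,11,13,15,17,19,21,23,25,27,29,31): XOR of data positions = 1⊕0⊕0⊕1⊕0⊕1⊕1⊕0⊕1⊕0⊕1⊕1⊕0⊕1⊕1 = 1
p2 (pos 2,3,6,7,10,11,14,15,18,19,22,23,26,27,30,31): XOR of data positions = 1⊕0⊕0⊕1⊕0⊕1⊕1⊕0⊕1⊕0⊕1⊕1⊕0⊕0⊕1 = 0
p4 (pos 4,5,6,7,12,13,14,15,20,21,22,23,28,29,30,31): XOR of data positions = 0⊕0⊕0⊕0⊕1⊕1⊕1⊕0⊕0⊕0⊕1⊕1⊕1⊕0⊕1 = 1
p8 (pos 8,9,10,11,12,13,14,15,24,25,26,27,28,29,30,31): XOR of data positions = 1⊕1⊕0⊕0⊕1⊕1⊕1⊕1⊕1⊕1⊕0⊕1⊕1⊕0⊕1 = 1
p16 (pos 16,17,18,19,20,21,22,23,24,25,26,27,28,29,30,31): XOR of data positions = 0⊕0⊕1⊕0⊕0⊕0⊕1⊕1⊕1⊕1⊕0⊕1⊕1⊕0⊕1 = 0
Codeword: 1011000111001110001000111101101

1011000111001110001000111101101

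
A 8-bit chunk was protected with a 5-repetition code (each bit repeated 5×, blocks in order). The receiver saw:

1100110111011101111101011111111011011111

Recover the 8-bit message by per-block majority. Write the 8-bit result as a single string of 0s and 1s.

Block 1 (11001): 3 ones → 1
Block 2 (10111): 4 ones → 1
Block 3 (01110): 3 ones → 1
Block 4 (11111): 5 ones → 1
Block 5 (01011): 3 ones → 1
Block 6 (11111): 5 ones → 1
Block 7 (10110): 3 ones → 1
Block 8 (11111): 5 ones → 1

11111111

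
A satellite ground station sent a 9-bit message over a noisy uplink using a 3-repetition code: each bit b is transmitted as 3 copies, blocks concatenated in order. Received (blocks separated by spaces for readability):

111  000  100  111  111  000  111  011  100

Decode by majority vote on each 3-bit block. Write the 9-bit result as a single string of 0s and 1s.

Block 1 (111): 3 ones → 1
Block 2 (000): 0 ones → 0
Block 3 (100): 1 one → 0
Block 4 (111): 3 ones → 1
Block 5 (111): 3 ones → 1
Block 6 (000): 0 ones → 0
Block 7 (111): 3 ones → 1
Block 8 (011): 2 ones → 1
Block 9 (100): 1 one → 0

100110110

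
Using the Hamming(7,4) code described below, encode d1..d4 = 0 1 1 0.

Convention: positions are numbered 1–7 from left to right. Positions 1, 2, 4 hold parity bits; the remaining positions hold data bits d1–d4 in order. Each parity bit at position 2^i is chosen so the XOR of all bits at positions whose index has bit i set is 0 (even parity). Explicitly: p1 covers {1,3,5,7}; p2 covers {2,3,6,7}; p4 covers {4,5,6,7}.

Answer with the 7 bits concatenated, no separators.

Place data at non-parity positions: p1 p2 0 p4 1 1 0
p1 (pos 1,3,5,7): XOR of data positions = 0⊕1⊕0 = 1
p2 (pos 2,3,6,7): XOR of data positions = 0⊕1⊕0 = 1
p4 (pos 4,5,6,7): XOR of data positions = 1⊕1⊕0 = 0
Codeword: 1100110

1100110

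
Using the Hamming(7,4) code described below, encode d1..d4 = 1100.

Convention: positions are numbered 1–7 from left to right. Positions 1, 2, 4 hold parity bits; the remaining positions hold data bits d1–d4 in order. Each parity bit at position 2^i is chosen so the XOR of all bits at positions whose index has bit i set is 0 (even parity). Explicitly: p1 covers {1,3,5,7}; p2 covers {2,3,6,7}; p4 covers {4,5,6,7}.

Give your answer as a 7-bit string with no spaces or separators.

0111100

Place data at non-parity positions: p1 p2 1 p4 1 0 0
p1 (pos 1,3,5,7): XOR of data positions = 1⊕1⊕0 = 0
p2 (pos 2,3,6,7): XOR of data positions = 1⊕0⊕0 = 1
p4 (pos 4,5,6,7): XOR of data positions = 1⊕0⊕0 = 1
Codeword: 0111100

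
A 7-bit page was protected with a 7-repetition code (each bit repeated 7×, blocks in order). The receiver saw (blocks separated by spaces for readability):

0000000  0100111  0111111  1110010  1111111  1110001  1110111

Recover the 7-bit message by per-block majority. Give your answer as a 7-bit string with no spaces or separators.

0111111

Block 1 (0000000): 0 ones → 0
Block 2 (0100111): 4 ones → 1
Block 3 (0111111): 6 ones → 1
Block 4 (1110010): 4 ones → 1
Block 5 (1111111): 7 ones → 1
Block 6 (1110001): 4 ones → 1
Block 7 (1110111): 6 ones → 1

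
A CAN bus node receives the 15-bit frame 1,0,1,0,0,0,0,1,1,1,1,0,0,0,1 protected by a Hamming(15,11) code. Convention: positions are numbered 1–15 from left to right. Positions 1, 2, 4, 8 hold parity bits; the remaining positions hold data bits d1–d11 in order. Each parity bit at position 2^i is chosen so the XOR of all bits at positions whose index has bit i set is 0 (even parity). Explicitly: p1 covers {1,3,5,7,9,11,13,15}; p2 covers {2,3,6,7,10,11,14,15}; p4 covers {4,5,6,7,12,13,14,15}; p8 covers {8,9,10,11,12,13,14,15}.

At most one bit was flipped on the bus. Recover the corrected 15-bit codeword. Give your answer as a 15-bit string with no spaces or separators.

s1 (pos 1,3,5,7,9,11,13,15): 1⊕1⊕0⊕0⊕1⊕1⊕0⊕1 = 1
s2 (pos 2,3,6,7,10,11,14,15): 0⊕1⊕0⊕0⊕1⊕1⊕0⊕1 = 0
s4 (pos 4,5,6,7,12,13,14,15): 0⊕0⊕0⊕0⊕0⊕0⊕0⊕1 = 1
s8 (pos 8,9,10,11,12,13,14,15): 1⊕1⊕1⊕1⊕0⊕0⊕0⊕1 = 1
Syndrome s8…s1 = 1101 → error at position 13.
Flip position 13: 101000011110001 → 101000011110101

101000011110101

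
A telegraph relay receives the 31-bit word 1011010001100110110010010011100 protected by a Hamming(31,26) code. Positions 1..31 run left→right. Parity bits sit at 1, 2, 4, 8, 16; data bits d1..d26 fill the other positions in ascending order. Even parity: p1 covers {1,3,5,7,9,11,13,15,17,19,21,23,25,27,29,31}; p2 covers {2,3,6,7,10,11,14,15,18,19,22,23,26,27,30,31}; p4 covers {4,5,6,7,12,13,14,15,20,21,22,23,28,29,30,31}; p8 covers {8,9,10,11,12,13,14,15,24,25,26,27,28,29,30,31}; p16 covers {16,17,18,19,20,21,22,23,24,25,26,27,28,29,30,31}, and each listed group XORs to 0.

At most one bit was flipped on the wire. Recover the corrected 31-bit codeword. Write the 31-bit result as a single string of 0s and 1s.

1011010001100110110110010011100

s1 (pos 1,3,5,7,9,11,13,15,17,19,21,23,25,27,29,31): 1⊕1⊕0⊕0⊕0⊕1⊕0⊕1⊕1⊕0⊕1⊕0⊕0⊕1⊕1⊕0 = 0
s2 (pos 2,3,6,7,10,11,14,15,18,19,22,23,26,27,30,31): 0⊕1⊕1⊕0⊕1⊕1⊕1⊕1⊕1⊕0⊕0⊕0⊕0⊕1⊕0⊕0 = 0
s4 (pos 4,5,6,7,12,13,14,15,20,21,22,23,28,29,30,31): 1⊕0⊕1⊕0⊕0⊕0⊕1⊕1⊕0⊕1⊕0⊕0⊕1⊕1⊕0⊕0 = 1
s8 (pos 8,9,10,11,12,13,14,15,24,25,26,27,28,29,30,31): 0⊕0⊕1⊕1⊕0⊕0⊕1⊕1⊕1⊕0⊕0⊕1⊕1⊕1⊕0⊕0 = 0
s16 (pos 16,17,18,19,20,21,22,23,24,25,26,27,28,29,30,31): 0⊕1⊕1⊕0⊕0⊕1⊕0⊕0⊕1⊕0⊕0⊕1⊕1⊕1⊕0⊕0 = 1
Syndrome s16…s1 = 10100 → error at position 20.
Flip position 20: 1011010001100110110010010011100 → 1011010001100110110110010011100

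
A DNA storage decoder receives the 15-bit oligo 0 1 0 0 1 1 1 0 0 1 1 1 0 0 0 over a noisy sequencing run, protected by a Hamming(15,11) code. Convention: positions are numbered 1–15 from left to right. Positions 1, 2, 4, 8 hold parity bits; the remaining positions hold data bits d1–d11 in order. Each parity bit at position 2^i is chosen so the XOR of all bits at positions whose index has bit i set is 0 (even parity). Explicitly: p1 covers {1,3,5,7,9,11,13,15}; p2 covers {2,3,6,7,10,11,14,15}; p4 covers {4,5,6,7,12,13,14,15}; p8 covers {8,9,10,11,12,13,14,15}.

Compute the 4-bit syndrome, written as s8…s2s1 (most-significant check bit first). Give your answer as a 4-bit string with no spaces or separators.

1011

s1 (pos 1,3,5,7,9,11,13,15): 0⊕0⊕1⊕1⊕0⊕1⊕0⊕0 = 1
s2 (pos 2,3,6,7,10,11,14,15): 1⊕0⊕1⊕1⊕1⊕1⊕0⊕0 = 1
s4 (pos 4,5,6,7,12,13,14,15): 0⊕1⊕1⊕1⊕1⊕0⊕0⊕0 = 0
s8 (pos 8,9,10,11,12,13,14,15): 0⊕0⊕1⊕1⊕1⊕0⊕0⊕0 = 1
Syndrome s8…s1 = 1011 → error at position 11.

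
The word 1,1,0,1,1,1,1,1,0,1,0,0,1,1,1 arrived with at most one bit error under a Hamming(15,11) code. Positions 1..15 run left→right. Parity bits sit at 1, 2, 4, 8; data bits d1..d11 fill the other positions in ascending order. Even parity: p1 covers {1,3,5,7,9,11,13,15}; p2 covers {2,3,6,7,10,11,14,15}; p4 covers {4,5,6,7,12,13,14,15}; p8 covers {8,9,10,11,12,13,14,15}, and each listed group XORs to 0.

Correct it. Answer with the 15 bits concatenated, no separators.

s1 (pos 1,3,5,7,9,11,13,15): 1⊕0⊕1⊕1⊕0⊕0⊕1⊕1 = 1
s2 (pos 2,3,6,7,10,11,14,15): 1⊕0⊕1⊕1⊕1⊕0⊕1⊕1 = 0
s4 (pos 4,5,6,7,12,13,14,15): 1⊕1⊕1⊕1⊕0⊕1⊕1⊕1 = 1
s8 (pos 8,9,10,11,12,13,14,15): 1⊕0⊕1⊕0⊕0⊕1⊕1⊕1 = 1
Syndrome s8…s1 = 1101 → error at position 13.
Flip position 13: 110111110100111 → 110111110100011

110111110100011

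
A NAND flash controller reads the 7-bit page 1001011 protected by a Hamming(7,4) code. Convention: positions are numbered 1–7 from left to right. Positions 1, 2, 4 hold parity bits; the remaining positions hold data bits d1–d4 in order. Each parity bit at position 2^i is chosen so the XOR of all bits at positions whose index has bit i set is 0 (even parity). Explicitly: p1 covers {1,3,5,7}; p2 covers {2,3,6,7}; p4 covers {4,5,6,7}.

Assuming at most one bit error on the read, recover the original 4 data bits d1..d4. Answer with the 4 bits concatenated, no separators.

s1 (pos 1,3,5,7): 1⊕0⊕0⊕1 = 0
s2 (pos 2,3,6,7): 0⊕0⊕1⊕1 = 0
s4 (pos 4,5,6,7): 1⊕0⊕1⊕1 = 1
Syndrome s4…s1 = 100 → error at position 4.
Flip position 4: 1001011 → 1000011
Read data bits from positions 3,5,6,7: 0011

0011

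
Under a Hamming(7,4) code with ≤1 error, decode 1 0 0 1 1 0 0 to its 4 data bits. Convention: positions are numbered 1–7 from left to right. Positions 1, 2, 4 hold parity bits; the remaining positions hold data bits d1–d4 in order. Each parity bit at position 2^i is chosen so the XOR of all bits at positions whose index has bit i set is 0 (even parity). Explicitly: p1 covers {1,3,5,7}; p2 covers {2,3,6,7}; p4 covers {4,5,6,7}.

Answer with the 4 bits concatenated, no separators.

0100

s1 (pos 1,3,5,7): 1⊕0⊕1⊕0 = 0
s2 (pos 2,3,6,7): 0⊕0⊕0⊕0 = 0
s4 (pos 4,5,6,7): 1⊕1⊕0⊕0 = 0
Syndrome s4…s1 = 000 → no error.
Read data bits from positions 3,5,6,7: 0100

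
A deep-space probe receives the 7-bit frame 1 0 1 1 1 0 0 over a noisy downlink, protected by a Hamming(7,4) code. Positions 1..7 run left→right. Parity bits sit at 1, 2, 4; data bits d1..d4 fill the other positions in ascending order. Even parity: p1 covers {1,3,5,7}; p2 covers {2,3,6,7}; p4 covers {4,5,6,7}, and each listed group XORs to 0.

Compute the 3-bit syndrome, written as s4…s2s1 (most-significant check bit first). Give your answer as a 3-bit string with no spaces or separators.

s1 (pos 1,3,5,7): 1⊕1⊕1⊕0 = 1
s2 (pos 2,3,6,7): 0⊕1⊕0⊕0 = 1
s4 (pos 4,5,6,7): 1⊕1⊕0⊕0 = 0
Syndrome s4…s1 = 011 → error at position 3.

011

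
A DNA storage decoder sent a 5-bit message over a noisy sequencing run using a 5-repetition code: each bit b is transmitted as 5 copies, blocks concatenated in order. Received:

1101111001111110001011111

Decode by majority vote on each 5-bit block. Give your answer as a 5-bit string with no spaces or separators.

Block 1 (11011): 4 ones → 1
Block 2 (11001): 3 ones → 1
Block 3 (11111): 5 ones → 1
Block 4 (00010): 1 one → 0
Block 5 (11111): 5 ones → 1

11101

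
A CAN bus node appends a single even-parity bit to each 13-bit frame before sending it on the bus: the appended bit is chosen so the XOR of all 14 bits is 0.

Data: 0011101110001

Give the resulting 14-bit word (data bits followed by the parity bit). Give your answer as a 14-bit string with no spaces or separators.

XOR of the 13 data bits: 0⊕0⊕1⊕1⊕1⊕0⊕1⊕1⊕1⊕0⊕0⊕0⊕1 = 1
Parity bit = 1 (so all 14 bits XOR to 0).

00111011100011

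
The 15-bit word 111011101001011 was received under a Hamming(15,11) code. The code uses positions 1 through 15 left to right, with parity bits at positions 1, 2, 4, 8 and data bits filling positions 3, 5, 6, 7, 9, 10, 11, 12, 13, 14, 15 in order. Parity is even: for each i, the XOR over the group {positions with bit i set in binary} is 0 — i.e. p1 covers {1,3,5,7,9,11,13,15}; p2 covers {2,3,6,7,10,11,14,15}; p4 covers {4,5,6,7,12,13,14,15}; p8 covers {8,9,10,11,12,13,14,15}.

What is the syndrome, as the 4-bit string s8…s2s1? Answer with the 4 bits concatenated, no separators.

0000

s1 (pos 1,3,5,7,9,11,13,15): 1⊕1⊕1⊕1⊕1⊕0⊕0⊕1 = 0
s2 (pos 2,3,6,7,10,11,14,15): 1⊕1⊕1⊕1⊕0⊕0⊕1⊕1 = 0
s4 (pos 4,5,6,7,12,13,14,15): 0⊕1⊕1⊕1⊕1⊕0⊕1⊕1 = 0
s8 (pos 8,9,10,11,12,13,14,15): 0⊕1⊕0⊕0⊕1⊕0⊕1⊕1 = 0
Syndrome s8…s1 = 0000 → no error.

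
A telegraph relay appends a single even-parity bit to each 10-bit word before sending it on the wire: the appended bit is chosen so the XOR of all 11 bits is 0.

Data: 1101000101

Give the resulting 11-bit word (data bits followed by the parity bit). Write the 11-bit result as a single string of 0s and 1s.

XOR of the 10 data bits: 1⊕1⊕0⊕1⊕0⊕0⊕0⊕1⊕0⊕1 = 1
Parity bit = 1 (so all 11 bits XOR to 0).

11010001011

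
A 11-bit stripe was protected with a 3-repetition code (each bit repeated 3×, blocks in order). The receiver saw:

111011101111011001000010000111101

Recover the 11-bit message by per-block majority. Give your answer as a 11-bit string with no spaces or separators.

Block 1 (111): 3 ones → 1
Block 2 (011): 2 ones → 1
Block 3 (101): 2 ones → 1
Block 4 (111): 3 ones → 1
Block 5 (011): 2 ones → 1
Block 6 (001): 1 one → 0
Block 7 (000): 0 ones → 0
Block 8 (010): 1 one → 0
Block 9 (000): 0 ones → 0
Block 10 (111): 3 ones → 1
Block 11 (101): 2 ones → 1

11111000011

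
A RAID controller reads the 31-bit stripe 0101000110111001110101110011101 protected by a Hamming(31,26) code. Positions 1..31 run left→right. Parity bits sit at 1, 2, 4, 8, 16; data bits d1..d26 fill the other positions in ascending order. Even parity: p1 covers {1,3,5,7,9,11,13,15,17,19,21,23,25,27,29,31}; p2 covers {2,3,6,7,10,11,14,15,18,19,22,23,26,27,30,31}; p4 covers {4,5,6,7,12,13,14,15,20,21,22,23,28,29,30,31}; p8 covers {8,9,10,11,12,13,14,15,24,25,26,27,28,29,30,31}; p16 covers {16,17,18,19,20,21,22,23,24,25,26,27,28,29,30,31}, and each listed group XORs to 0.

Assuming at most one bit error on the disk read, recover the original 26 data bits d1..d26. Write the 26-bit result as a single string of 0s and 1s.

s1 (pos 1,3,5,7,9,11,13,15,17,19,21,23,25,27,29,31): 0⊕0⊕0⊕0⊕1⊕1⊕1⊕0⊕1⊕0⊕0⊕1⊕0⊕1⊕1⊕1 = 0
s2 (pos 2,3,6,7,10,11,14,15,18,19,22,23,26,27,30,31): 1⊕0⊕0⊕0⊕0⊕1⊕0⊕0⊕1⊕0⊕1⊕1⊕0⊕1⊕0⊕1 = 1
s4 (pos 4,5,6,7,12,13,14,15,20,21,22,23,28,29,30,31): 1⊕0⊕0⊕0⊕1⊕1⊕0⊕0⊕1⊕0⊕1⊕1⊕1⊕1⊕0⊕1 = 1
s8 (pos 8,9,10,11,12,13,14,15,24,25,26,27,28,29,30,31): 1⊕1⊕0⊕1⊕1⊕1⊕0⊕0⊕1⊕0⊕0⊕1⊕1⊕1⊕0⊕1 = 0
s16 (pos 16,17,18,19,20,21,22,23,24,25,26,27,28,29,30,31): 1⊕1⊕1⊕0⊕1⊕0⊕1⊕1⊕1⊕0⊕0⊕1⊕1⊕1⊕0⊕1 = 1
Syndrome s16…s1 = 10110 → error at position 22.
Flip position 22: 0101000110111001110101110011101 → 0101000110111001110100110011101
Read data bits from positions 3,5,6,7,9,10,11,12,13,14,15,17,18,19,20,21,22,23,24,25,26,27,28,29,30,31: 00001011100110100110011101

00001011100110100110011101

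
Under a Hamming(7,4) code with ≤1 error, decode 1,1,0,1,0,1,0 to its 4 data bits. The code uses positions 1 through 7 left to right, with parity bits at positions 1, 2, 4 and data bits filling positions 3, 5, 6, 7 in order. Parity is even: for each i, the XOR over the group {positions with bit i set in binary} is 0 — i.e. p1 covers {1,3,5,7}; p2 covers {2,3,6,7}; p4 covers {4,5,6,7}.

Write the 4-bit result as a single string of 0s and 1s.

s1 (pos 1,3,5,7): 1⊕0⊕0⊕0 = 1
s2 (pos 2,3,6,7): 1⊕0⊕1⊕0 = 0
s4 (pos 4,5,6,7): 1⊕0⊕1⊕0 = 0
Syndrome s4…s1 = 001 → error at position 1.
Flip position 1: 1101010 → 0101010
Read data bits from positions 3,5,6,7: 0010

0010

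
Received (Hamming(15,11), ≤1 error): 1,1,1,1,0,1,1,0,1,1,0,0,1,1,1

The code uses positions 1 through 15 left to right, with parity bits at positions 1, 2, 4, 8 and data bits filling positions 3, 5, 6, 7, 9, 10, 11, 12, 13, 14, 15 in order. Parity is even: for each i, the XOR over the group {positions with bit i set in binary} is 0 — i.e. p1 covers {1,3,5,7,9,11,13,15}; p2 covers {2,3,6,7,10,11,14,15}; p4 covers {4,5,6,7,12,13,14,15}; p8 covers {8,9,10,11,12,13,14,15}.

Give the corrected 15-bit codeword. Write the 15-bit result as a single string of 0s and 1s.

s1 (pos 1,3,5,7,9,11,13,15): 1⊕1⊕0⊕1⊕1⊕0⊕1⊕1 = 0
s2 (pos 2,3,6,7,10,11,14,15): 1⊕1⊕1⊕1⊕1⊕0⊕1⊕1 = 1
s4 (pos 4,5,6,7,12,13,14,15): 1⊕0⊕1⊕1⊕0⊕1⊕1⊕1 = 0
s8 (pos 8,9,10,11,12,13,14,15): 0⊕1⊕1⊕0⊕0⊕1⊕1⊕1 = 1
Syndrome s8…s1 = 1010 → error at position 10.
Flip position 10: 111101101100111 → 111101101000111

111101101000111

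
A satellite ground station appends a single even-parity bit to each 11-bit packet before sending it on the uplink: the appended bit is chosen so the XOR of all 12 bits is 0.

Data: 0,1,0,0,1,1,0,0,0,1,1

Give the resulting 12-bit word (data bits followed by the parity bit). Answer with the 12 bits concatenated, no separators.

010011000111

XOR of the 11 data bits: 0⊕1⊕0⊕0⊕1⊕1⊕0⊕0⊕0⊕1⊕1 = 1
Parity bit = 1 (so all 12 bits XOR to 0).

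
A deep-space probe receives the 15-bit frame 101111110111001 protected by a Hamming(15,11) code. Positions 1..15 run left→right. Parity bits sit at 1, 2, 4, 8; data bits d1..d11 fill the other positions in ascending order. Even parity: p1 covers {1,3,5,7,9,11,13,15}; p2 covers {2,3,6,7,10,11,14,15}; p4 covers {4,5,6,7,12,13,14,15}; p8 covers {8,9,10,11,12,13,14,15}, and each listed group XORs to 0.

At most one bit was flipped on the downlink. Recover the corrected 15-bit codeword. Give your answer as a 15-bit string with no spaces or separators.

101111100111001

s1 (pos 1,3,5,7,9,11,13,15): 1⊕1⊕1⊕1⊕0⊕1⊕0⊕1 = 0
s2 (pos 2,3,6,7,10,11,14,15): 0⊕1⊕1⊕1⊕1⊕1⊕0⊕1 = 0
s4 (pos 4,5,6,7,12,13,14,15): 1⊕1⊕1⊕1⊕1⊕0⊕0⊕1 = 0
s8 (pos 8,9,10,11,12,13,14,15): 1⊕0⊕1⊕1⊕1⊕0⊕0⊕1 = 1
Syndrome s8…s1 = 1000 → error at position 8.
Flip position 8: 101111110111001 → 101111100111001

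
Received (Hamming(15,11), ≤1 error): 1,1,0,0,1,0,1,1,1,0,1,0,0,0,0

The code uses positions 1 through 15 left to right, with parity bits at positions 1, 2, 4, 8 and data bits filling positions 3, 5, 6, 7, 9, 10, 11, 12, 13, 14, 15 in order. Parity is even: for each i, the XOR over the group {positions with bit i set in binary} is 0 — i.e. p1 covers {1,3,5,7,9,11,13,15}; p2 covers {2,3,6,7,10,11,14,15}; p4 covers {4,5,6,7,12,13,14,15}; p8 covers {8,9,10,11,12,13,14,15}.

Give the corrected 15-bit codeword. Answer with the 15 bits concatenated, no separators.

s1 (pos 1,3,5,7,9,11,13,15): 1⊕0⊕1⊕1⊕1⊕1⊕0⊕0 = 1
s2 (pos 2,3,6,7,10,11,14,15): 1⊕0⊕0⊕1⊕0⊕1⊕0⊕0 = 1
s4 (pos 4,5,6,7,12,13,14,15): 0⊕1⊕0⊕1⊕0⊕0⊕0⊕0 = 0
s8 (pos 8,9,10,11,12,13,14,15): 1⊕1⊕0⊕1⊕0⊕0⊕0⊕0 = 1
Syndrome s8…s1 = 1011 → error at position 11.
Flip position 11: 110010111010000 → 110010111000000

110010111000000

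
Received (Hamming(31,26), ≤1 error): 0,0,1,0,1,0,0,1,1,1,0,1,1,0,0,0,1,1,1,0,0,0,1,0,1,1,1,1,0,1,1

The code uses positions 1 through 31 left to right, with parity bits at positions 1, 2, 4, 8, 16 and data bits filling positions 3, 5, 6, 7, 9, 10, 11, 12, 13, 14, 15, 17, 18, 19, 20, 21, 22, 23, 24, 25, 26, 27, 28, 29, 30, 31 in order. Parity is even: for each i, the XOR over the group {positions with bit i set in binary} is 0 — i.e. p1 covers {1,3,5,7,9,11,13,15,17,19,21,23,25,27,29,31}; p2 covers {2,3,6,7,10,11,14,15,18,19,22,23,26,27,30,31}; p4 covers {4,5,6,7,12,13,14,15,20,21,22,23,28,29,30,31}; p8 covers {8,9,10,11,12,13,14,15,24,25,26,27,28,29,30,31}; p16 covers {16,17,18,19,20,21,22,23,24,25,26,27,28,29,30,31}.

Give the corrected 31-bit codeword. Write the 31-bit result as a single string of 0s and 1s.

s1 (pos 1,3,5,7,9,11,13,15,17,19,21,23,25,27,29,31): 0⊕1⊕1⊕0⊕1⊕0⊕1⊕0⊕1⊕1⊕0⊕1⊕1⊕1⊕0⊕1 = 0
s2 (pos 2,3,6,7,10,11,14,15,18,19,22,23,26,27,30,31): 0⊕1⊕0⊕0⊕1⊕0⊕0⊕0⊕1⊕1⊕0⊕1⊕1⊕1⊕1⊕1 = 1
s4 (pos 4,5,6,7,12,13,14,15,20,21,22,23,28,29,30,31): 0⊕1⊕0⊕0⊕1⊕1⊕0⊕0⊕0⊕0⊕0⊕1⊕1⊕0⊕1⊕1 = 1
s8 (pos 8,9,10,11,12,13,14,15,24,25,26,27,28,29,30,31): 1⊕1⊕1⊕0⊕1⊕1⊕0⊕0⊕0⊕1⊕1⊕1⊕1⊕0⊕1⊕1 = 1
s16 (pos 16,17,18,19,20,21,22,23,24,25,26,27,28,29,30,31): 0⊕1⊕1⊕1⊕0⊕0⊕0⊕1⊕0⊕1⊕1⊕1⊕1⊕0⊕1⊕1 = 0
Syndrome s16…s1 = 01110 → error at position 14.
Flip position 14: 0010100111011000111000101111011 → 0010100111011100111000101111011

0010100111011100111000101111011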